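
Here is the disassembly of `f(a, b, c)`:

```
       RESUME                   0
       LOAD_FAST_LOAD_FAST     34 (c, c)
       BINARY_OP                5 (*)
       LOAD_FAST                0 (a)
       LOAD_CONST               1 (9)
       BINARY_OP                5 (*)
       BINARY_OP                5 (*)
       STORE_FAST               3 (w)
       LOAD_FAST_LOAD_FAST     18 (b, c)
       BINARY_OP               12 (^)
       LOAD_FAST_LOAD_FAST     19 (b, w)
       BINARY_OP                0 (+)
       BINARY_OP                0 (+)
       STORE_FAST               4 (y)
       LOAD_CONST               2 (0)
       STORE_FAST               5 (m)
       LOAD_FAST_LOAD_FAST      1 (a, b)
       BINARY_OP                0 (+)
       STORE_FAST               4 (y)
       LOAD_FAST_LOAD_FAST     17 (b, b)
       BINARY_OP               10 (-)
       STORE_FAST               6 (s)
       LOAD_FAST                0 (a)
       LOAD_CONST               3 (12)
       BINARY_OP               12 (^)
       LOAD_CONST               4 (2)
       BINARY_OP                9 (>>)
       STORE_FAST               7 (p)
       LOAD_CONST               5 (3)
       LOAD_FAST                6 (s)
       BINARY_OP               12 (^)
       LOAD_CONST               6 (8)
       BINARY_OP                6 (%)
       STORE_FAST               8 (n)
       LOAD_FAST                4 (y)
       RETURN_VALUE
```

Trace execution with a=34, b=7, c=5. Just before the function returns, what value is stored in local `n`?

LOAD_FAST_LOAD_FAST c,c → push 5,5. Stack: [5, 5]
BINARY_OP * → 5 * 5 = 25. Stack: [25]
LOAD_FAST a → push 34. Stack: [25, 34]
LOAD_CONST → push 9. Stack: [25, 34, 9]
BINARY_OP * → 34 * 9 = 306. Stack: [25, 306]
BINARY_OP * → 25 * 306 = 7650. Stack: [7650]
STORE_FAST w → w=7650. Stack: []
LOAD_FAST_LOAD_FAST b,c → push 7,5. Stack: [7, 5]
BINARY_OP ^ → 7 ^ 5 = 2. Stack: [2]
LOAD_FAST_LOAD_FAST b,w → push 7,7650. Stack: [2, 7, 7650]
BINARY_OP + → 7 + 7650 = 7657. Stack: [2, 7657]
BINARY_OP + → 2 + 7657 = 7659. Stack: [7659]
STORE_FAST y → y=7659. Stack: []
LOAD_CONST → push 0. Stack: [0]
STORE_FAST m → m=0. Stack: []
LOAD_FAST_LOAD_FAST a,b → push 34,7. Stack: [34, 7]
BINARY_OP + → 34 + 7 = 41. Stack: [41]
STORE_FAST y → y=41. Stack: []
LOAD_FAST_LOAD_FAST b,b → push 7,7. Stack: [7, 7]
BINARY_OP - → 7 - 7 = 0. Stack: [0]
STORE_FAST s → s=0. Stack: []
LOAD_FAST a → push 34. Stack: [34]
LOAD_CONST → push 12. Stack: [34, 12]
BINARY_OP ^ → 34 ^ 12 = 46. Stack: [46]
LOAD_CONST → push 2. Stack: [46, 2]
BINARY_OP >> → 46 >> 2 = 11. Stack: [11]
STORE_FAST p → p=11. Stack: []
LOAD_CONST → push 3. Stack: [3]
LOAD_FAST s → push 0. Stack: [3, 0]
BINARY_OP ^ → 3 ^ 0 = 3. Stack: [3]
LOAD_CONST → push 8. Stack: [3, 8]
BINARY_OP % → 3 % 8 = 3. Stack: [3]
STORE_FAST n → n=3. Stack: []
LOAD_FAST y → push 41. Stack: [41]
RETURN_VALUE → return 41.

3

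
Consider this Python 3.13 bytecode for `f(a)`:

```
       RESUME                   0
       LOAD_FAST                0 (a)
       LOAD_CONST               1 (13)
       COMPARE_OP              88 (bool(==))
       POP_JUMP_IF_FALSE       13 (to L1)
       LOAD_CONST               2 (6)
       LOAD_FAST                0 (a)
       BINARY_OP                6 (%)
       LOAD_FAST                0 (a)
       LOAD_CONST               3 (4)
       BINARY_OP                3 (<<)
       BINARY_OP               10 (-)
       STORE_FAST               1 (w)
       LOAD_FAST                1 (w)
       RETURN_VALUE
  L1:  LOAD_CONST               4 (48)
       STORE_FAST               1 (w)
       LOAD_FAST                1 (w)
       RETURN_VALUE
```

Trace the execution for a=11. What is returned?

LOAD_FAST a → push 11. Stack: [11]
LOAD_CONST → push 13. Stack: [11, 13]
COMPARE_OP bool(==) → 11 vs 13 = False. Stack: [False]
POP_JUMP_IF_FALSE → pop False; jump. Stack: []
LOAD_CONST → push 48. Stack: [48]
STORE_FAST w → w=48. Stack: []
LOAD_FAST w → push 48. Stack: [48]
RETURN_VALUE → return 48.

48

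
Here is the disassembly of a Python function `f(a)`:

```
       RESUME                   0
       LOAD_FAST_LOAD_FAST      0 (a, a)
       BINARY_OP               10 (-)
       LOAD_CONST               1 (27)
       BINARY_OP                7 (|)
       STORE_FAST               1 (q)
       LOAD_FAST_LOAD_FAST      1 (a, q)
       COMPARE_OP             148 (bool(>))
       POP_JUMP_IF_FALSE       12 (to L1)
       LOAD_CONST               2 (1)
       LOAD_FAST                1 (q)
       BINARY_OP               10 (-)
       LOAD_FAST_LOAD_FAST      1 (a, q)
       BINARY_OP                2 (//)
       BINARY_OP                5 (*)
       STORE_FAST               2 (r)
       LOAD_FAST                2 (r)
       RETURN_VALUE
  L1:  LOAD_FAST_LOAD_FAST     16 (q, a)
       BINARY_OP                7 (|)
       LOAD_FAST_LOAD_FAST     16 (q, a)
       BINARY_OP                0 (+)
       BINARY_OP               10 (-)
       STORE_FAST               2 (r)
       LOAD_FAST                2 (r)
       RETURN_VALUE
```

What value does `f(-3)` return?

LOAD_FAST_LOAD_FAST a,a → push -3,-3. Stack: [-3, -3]
BINARY_OP - → -3 - -3 = 0. Stack: [0]
LOAD_CONST → push 27. Stack: [0, 27]
BINARY_OP | → 0 | 27 = 27. Stack: [27]
STORE_FAST q → q=27. Stack: []
LOAD_FAST_LOAD_FAST a,q → push -3,27. Stack: [-3, 27]
COMPARE_OP bool(>) → -3 vs 27 = False. Stack: [False]
POP_JUMP_IF_FALSE → pop False; jump. Stack: []
LOAD_FAST_LOAD_FAST q,a → push 27,-3. Stack: [27, -3]
BINARY_OP | → 27 | -3 = -1. Stack: [-1]
LOAD_FAST_LOAD_FAST q,a → push 27,-3. Stack: [-1, 27, -3]
BINARY_OP + → 27 + -3 = 24. Stack: [-1, 24]
BINARY_OP - → -1 - 24 = -25. Stack: [-25]
STORE_FAST r → r=-25. Stack: []
LOAD_FAST r → push -25. Stack: [-25]
RETURN_VALUE → return -25.

-25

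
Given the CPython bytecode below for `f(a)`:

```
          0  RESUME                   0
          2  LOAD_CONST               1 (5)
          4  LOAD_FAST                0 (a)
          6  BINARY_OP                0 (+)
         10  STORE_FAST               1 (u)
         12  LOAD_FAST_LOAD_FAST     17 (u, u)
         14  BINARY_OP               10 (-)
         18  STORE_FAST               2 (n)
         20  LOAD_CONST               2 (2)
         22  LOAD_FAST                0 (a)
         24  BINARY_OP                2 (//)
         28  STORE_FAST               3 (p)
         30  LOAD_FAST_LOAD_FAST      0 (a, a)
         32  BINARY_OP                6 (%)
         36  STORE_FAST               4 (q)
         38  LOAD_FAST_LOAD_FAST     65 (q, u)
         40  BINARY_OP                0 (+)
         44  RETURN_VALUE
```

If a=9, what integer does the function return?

14

LOAD_CONST → push 5. Stack: [5]
LOAD_FAST a → push 9. Stack: [5, 9]
BINARY_OP + → 5 + 9 = 14. Stack: [14]
STORE_FAST u → u=14. Stack: []
LOAD_FAST_LOAD_FAST u,u → push 14,14. Stack: [14, 14]
BINARY_OP - → 14 - 14 = 0. Stack: [0]
STORE_FAST n → n=0. Stack: []
LOAD_CONST → push 2. Stack: [2]
LOAD_FAST a → push 9. Stack: [2, 9]
BINARY_OP // → 2 // 9 = 0. Stack: [0]
STORE_FAST p → p=0. Stack: []
LOAD_FAST_LOAD_FAST a,a → push 9,9. Stack: [9, 9]
BINARY_OP % → 9 % 9 = 0. Stack: [0]
STORE_FAST q → q=0. Stack: []
LOAD_FAST_LOAD_FAST q,u → push 0,14. Stack: [0, 14]
BINARY_OP + → 0 + 14 = 14. Stack: [14]
RETURN_VALUE → return 14.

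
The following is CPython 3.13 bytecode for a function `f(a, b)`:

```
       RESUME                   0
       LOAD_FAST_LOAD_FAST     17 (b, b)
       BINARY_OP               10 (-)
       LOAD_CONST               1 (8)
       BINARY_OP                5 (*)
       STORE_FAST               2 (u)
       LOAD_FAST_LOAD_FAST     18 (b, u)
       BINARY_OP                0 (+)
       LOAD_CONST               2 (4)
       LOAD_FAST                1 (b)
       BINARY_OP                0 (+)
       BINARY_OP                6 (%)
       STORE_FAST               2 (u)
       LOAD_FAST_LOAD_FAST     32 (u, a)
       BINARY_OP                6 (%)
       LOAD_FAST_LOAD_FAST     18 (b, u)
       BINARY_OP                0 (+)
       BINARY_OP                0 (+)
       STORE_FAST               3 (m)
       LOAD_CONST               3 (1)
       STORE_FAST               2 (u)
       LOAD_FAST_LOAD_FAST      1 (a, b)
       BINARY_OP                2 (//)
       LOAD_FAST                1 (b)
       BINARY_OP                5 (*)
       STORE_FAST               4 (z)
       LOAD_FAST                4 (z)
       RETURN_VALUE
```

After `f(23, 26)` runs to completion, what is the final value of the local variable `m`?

LOAD_FAST_LOAD_FAST b,b → push 26,26. Stack: [26, 26]
BINARY_OP - → 26 - 26 = 0. Stack: [0]
LOAD_CONST → push 8. Stack: [0, 8]
BINARY_OP * → 0 * 8 = 0. Stack: [0]
STORE_FAST u → u=0. Stack: []
LOAD_FAST_LOAD_FAST b,u → push 26,0. Stack: [26, 0]
BINARY_OP + → 26 + 0 = 26. Stack: [26]
LOAD_CONST → push 4. Stack: [26, 4]
LOAD_FAST b → push 26. Stack: [26, 4, 26]
BINARY_OP + → 4 + 26 = 30. Stack: [26, 30]
BINARY_OP % → 26 % 30 = 26. Stack: [26]
STORE_FAST u → u=26. Stack: []
LOAD_FAST_LOAD_FAST u,a → push 26,23. Stack: [26, 23]
BINARY_OP % → 26 % 23 = 3. Stack: [3]
LOAD_FAST_LOAD_FAST b,u → push 26,26. Stack: [3, 26, 26]
BINARY_OP + → 26 + 26 = 52. Stack: [3, 52]
BINARY_OP + → 3 + 52 = 55. Stack: [55]
STORE_FAST m → m=55. Stack: []
LOAD_CONST → push 1. Stack: [1]
STORE_FAST u → u=1. Stack: []
LOAD_FAST_LOAD_FAST a,b → push 23,26. Stack: [23, 26]
BINARY_OP // → 23 // 26 = 0. Stack: [0]
LOAD_FAST b → push 26. Stack: [0, 26]
BINARY_OP * → 0 * 26 = 0. Stack: [0]
STORE_FAST z → z=0. Stack: []
LOAD_FAST z → push 0. Stack: [0]
RETURN_VALUE → return 0.

55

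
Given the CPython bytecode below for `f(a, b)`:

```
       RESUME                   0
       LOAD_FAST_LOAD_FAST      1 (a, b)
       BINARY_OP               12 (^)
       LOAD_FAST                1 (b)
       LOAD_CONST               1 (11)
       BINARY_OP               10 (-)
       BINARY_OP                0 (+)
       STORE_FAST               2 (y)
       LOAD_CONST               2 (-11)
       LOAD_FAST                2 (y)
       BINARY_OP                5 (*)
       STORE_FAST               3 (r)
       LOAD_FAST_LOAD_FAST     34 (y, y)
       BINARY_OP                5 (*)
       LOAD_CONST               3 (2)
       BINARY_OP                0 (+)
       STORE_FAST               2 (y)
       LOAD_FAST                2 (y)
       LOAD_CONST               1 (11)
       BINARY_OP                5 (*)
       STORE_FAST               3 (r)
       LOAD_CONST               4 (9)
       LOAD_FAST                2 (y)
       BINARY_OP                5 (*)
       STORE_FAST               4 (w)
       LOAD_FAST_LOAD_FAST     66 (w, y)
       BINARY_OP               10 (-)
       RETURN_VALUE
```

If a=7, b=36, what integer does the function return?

LOAD_FAST_LOAD_FAST a,b → push 7,36. Stack: [7, 36]
BINARY_OP ^ → 7 ^ 36 = 35. Stack: [35]
LOAD_FAST b → push 36. Stack: [35, 36]
LOAD_CONST → push 11. Stack: [35, 36, 11]
BINARY_OP - → 36 - 11 = 25. Stack: [35, 25]
BINARY_OP + → 35 + 25 = 60. Stack: [60]
STORE_FAST y → y=60. Stack: []
LOAD_CONST → push -11. Stack: [-11]
LOAD_FAST y → push 60. Stack: [-11, 60]
BINARY_OP * → -11 * 60 = -660. Stack: [-660]
STORE_FAST r → r=-660. Stack: []
LOAD_FAST_LOAD_FAST y,y → push 60,60. Stack: [60, 60]
BINARY_OP * → 60 * 60 = 3600. Stack: [3600]
LOAD_CONST → push 2. Stack: [3600, 2]
BINARY_OP + → 3600 + 2 = 3602. Stack: [3602]
STORE_FAST y → y=3602. Stack: []
LOAD_FAST y → push 3602. Stack: [3602]
LOAD_CONST → push 11. Stack: [3602, 11]
BINARY_OP * → 3602 * 11 = 39622. Stack: [39622]
STORE_FAST r → r=39622. Stack: []
LOAD_CONST → push 9. Stack: [9]
LOAD_FAST y → push 3602. Stack: [9, 3602]
BINARY_OP * → 9 * 3602 = 32418. Stack: [32418]
STORE_FAST w → w=32418. Stack: []
LOAD_FAST_LOAD_FAST w,y → push 32418,3602. Stack: [32418, 3602]
BINARY_OP - → 32418 - 3602 = 28816. Stack: [28816]
RETURN_VALUE → return 28816.

28816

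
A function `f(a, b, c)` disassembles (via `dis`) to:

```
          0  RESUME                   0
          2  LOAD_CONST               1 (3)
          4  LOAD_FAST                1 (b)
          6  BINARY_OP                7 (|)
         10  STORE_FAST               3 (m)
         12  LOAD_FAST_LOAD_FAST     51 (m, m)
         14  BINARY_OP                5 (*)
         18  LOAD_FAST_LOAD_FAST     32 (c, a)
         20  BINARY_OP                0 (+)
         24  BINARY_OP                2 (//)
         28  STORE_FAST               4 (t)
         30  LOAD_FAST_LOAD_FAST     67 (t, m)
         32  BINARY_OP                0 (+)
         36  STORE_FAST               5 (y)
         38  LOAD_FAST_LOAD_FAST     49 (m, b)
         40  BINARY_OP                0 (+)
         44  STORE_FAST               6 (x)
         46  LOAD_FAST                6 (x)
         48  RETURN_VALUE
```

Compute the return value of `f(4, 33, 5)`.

LOAD_CONST → push 3. Stack: [3]
LOAD_FAST b → push 33. Stack: [3, 33]
BINARY_OP | → 3 | 33 = 35. Stack: [35]
STORE_FAST m → m=35. Stack: []
LOAD_FAST_LOAD_FAST m,m → push 35,35. Stack: [35, 35]
BINARY_OP * → 35 * 35 = 1225. Stack: [1225]
LOAD_FAST_LOAD_FAST c,a → push 5,4. Stack: [1225, 5, 4]
BINARY_OP + → 5 + 4 = 9. Stack: [1225, 9]
BINARY_OP // → 1225 // 9 = 136. Stack: [136]
STORE_FAST t → t=136. Stack: []
LOAD_FAST_LOAD_FAST t,m → push 136,35. Stack: [136, 35]
BINARY_OP + → 136 + 35 = 171. Stack: [171]
STORE_FAST y → y=171. Stack: []
LOAD_FAST_LOAD_FAST m,b → push 35,33. Stack: [35, 33]
BINARY_OP + → 35 + 33 = 68. Stack: [68]
STORE_FAST x → x=68. Stack: []
LOAD_FAST x → push 68. Stack: [68]
RETURN_VALUE → return 68.

68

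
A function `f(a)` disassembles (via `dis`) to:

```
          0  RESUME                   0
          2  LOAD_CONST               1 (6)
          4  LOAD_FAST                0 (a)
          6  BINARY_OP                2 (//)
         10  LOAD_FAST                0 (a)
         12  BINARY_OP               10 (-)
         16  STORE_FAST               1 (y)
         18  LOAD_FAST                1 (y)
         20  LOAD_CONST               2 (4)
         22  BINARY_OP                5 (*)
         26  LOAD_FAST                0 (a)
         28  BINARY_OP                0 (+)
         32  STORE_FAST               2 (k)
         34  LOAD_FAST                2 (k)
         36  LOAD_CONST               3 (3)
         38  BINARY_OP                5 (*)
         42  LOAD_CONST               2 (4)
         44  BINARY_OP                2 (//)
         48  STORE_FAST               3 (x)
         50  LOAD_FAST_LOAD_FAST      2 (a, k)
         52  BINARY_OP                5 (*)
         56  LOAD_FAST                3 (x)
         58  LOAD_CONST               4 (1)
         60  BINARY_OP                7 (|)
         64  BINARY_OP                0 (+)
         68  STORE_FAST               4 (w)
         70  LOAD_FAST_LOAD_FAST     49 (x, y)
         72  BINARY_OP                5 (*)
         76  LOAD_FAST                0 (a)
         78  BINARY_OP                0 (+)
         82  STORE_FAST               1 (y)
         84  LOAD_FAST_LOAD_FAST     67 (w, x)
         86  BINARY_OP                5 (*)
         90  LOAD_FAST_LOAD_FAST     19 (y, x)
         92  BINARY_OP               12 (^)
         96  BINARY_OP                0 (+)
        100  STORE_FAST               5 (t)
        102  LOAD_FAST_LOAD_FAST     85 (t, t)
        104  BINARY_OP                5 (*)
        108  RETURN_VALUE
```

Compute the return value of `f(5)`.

293764

LOAD_CONST → push 6. Stack: [6]
LOAD_FAST a → push 5. Stack: [6, 5]
BINARY_OP // → 6 // 5 = 1. Stack: [1]
LOAD_FAST a → push 5. Stack: [1, 5]
BINARY_OP - → 1 - 5 = -4. Stack: [-4]
STORE_FAST y → y=-4. Stack: []
LOAD_FAST y → push -4. Stack: [-4]
LOAD_CONST → push 4. Stack: [-4, 4]
BINARY_OP * → -4 * 4 = -16. Stack: [-16]
LOAD_FAST a → push 5. Stack: [-16, 5]
BINARY_OP + → -16 + 5 = -11. Stack: [-11]
STORE_FAST k → k=-11. Stack: []
LOAD_FAST k → push -11. Stack: [-11]
LOAD_CONST → push 3. Stack: [-11, 3]
BINARY_OP * → -11 * 3 = -33. Stack: [-33]
LOAD_CONST → push 4. Stack: [-33, 4]
BINARY_OP // → -33 // 4 = -9. Stack: [-9]
STORE_FAST x → x=-9. Stack: []
LOAD_FAST_LOAD_FAST a,k → push 5,-11. Stack: [5, -11]
BINARY_OP * → 5 * -11 = -55. Stack: [-55]
LOAD_FAST x → push -9. Stack: [-55, -9]
LOAD_CONST → push 1. Stack: [-55, -9, 1]
BINARY_OP | → -9 | 1 = -9. Stack: [-55, -9]
BINARY_OP + → -55 + -9 = -64. Stack: [-64]
STORE_FAST w → w=-64. Stack: []
LOAD_FAST_LOAD_FAST x,y → push -9,-4. Stack: [-9, -4]
BINARY_OP * → -9 * -4 = 36. Stack: [36]
LOAD_FAST a → push 5. Stack: [36, 5]
BINARY_OP + → 36 + 5 = 41. Stack: [41]
STORE_FAST y → y=41. Stack: []
LOAD_FAST_LOAD_FAST w,x → push -64,-9. Stack: [-64, -9]
BINARY_OP * → -64 * -9 = 576. Stack: [576]
LOAD_FAST_LOAD_FAST y,x → push 41,-9. Stack: [576, 41, -9]
BINARY_OP ^ → 41 ^ -9 = -34. Stack: [576, -34]
BINARY_OP + → 576 + -34 = 542. Stack: [542]
STORE_FAST t → t=542. Stack: []
LOAD_FAST_LOAD_FAST t,t → push 542,542. Stack: [542, 542]
BINARY_OP * → 542 * 542 = 293764. Stack: [293764]
RETURN_VALUE → return 293764.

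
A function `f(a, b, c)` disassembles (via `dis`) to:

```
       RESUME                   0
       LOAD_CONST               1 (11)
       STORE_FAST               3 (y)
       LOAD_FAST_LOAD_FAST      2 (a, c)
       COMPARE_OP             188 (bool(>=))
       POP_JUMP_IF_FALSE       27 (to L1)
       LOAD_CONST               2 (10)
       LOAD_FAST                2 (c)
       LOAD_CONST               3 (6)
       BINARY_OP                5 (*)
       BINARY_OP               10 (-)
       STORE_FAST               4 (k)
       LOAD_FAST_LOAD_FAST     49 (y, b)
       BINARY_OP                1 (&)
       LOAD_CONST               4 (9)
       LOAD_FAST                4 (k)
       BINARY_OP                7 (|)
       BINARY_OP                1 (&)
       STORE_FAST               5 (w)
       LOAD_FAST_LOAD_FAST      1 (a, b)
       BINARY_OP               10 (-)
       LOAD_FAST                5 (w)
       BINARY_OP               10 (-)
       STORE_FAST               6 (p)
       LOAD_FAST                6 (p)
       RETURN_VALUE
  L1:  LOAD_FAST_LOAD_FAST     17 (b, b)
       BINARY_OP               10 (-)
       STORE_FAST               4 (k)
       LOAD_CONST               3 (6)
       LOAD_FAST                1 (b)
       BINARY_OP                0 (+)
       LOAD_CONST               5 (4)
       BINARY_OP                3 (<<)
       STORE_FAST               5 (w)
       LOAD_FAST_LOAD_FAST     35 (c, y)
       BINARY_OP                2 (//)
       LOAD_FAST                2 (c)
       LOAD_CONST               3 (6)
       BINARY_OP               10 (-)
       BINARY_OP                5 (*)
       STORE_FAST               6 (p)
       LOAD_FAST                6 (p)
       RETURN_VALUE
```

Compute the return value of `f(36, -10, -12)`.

44

LOAD_CONST → push 11. Stack: [11]
STORE_FAST y → y=11. Stack: []
LOAD_FAST_LOAD_FAST a,c → push 36,-12. Stack: [36, -12]
COMPARE_OP bool(>=) → 36 vs -12 = True. Stack: [True]
POP_JUMP_IF_FALSE → pop True; no jump. Stack: []
LOAD_CONST → push 10. Stack: [10]
LOAD_FAST c → push -12. Stack: [10, -12]
LOAD_CONST → push 6. Stack: [10, -12, 6]
BINARY_OP * → -12 * 6 = -72. Stack: [10, -72]
BINARY_OP - → 10 - -72 = 82. Stack: [82]
STORE_FAST k → k=82. Stack: []
LOAD_FAST_LOAD_FAST y,b → push 11,-10. Stack: [11, -10]
BINARY_OP & → 11 & -10 = 2. Stack: [2]
LOAD_CONST → push 9. Stack: [2, 9]
LOAD_FAST k → push 82. Stack: [2, 9, 82]
BINARY_OP | → 9 | 82 = 91. Stack: [2, 91]
BINARY_OP & → 2 & 91 = 2. Stack: [2]
STORE_FAST w → w=2. Stack: []
LOAD_FAST_LOAD_FAST a,b → push 36,-10. Stack: [36, -10]
BINARY_OP - → 36 - -10 = 46. Stack: [46]
LOAD_FAST w → push 2. Stack: [46, 2]
BINARY_OP - → 46 - 2 = 44. Stack: [44]
STORE_FAST p → p=44. Stack: []
LOAD_FAST p → push 44. Stack: [44]
RETURN_VALUE → return 44.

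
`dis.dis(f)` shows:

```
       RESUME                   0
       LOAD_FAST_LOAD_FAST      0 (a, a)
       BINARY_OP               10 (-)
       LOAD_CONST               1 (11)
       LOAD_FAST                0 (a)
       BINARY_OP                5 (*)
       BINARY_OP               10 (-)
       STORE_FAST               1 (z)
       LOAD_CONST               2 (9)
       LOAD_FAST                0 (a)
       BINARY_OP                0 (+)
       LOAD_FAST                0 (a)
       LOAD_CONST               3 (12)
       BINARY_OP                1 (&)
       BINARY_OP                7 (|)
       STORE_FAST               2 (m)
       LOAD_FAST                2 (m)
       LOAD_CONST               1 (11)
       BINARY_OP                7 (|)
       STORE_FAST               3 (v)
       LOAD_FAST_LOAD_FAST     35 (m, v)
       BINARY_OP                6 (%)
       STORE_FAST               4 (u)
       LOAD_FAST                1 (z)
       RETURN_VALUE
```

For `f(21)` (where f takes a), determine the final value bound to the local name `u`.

30

LOAD_FAST_LOAD_FAST a,a → push 21,21. Stack: [21, 21]
BINARY_OP - → 21 - 21 = 0. Stack: [0]
LOAD_CONST → push 11. Stack: [0, 11]
LOAD_FAST a → push 21. Stack: [0, 11, 21]
BINARY_OP * → 11 * 21 = 231. Stack: [0, 231]
BINARY_OP - → 0 - 231 = -231. Stack: [-231]
STORE_FAST z → z=-231. Stack: []
LOAD_CONST → push 9. Stack: [9]
LOAD_FAST a → push 21. Stack: [9, 21]
BINARY_OP + → 9 + 21 = 30. Stack: [30]
LOAD_FAST a → push 21. Stack: [30, 21]
LOAD_CONST → push 12. Stack: [30, 21, 12]
BINARY_OP & → 21 & 12 = 4. Stack: [30, 4]
BINARY_OP | → 30 | 4 = 30. Stack: [30]
STORE_FAST m → m=30. Stack: []
LOAD_FAST m → push 30. Stack: [30]
LOAD_CONST → push 11. Stack: [30, 11]
BINARY_OP | → 30 | 11 = 31. Stack: [31]
STORE_FAST v → v=31. Stack: []
LOAD_FAST_LOAD_FAST m,v → push 30,31. Stack: [30, 31]
BINARY_OP % → 30 % 31 = 30. Stack: [30]
STORE_FAST u → u=30. Stack: []
LOAD_FAST z → push -231. Stack: [-231]
RETURN_VALUE → return -231.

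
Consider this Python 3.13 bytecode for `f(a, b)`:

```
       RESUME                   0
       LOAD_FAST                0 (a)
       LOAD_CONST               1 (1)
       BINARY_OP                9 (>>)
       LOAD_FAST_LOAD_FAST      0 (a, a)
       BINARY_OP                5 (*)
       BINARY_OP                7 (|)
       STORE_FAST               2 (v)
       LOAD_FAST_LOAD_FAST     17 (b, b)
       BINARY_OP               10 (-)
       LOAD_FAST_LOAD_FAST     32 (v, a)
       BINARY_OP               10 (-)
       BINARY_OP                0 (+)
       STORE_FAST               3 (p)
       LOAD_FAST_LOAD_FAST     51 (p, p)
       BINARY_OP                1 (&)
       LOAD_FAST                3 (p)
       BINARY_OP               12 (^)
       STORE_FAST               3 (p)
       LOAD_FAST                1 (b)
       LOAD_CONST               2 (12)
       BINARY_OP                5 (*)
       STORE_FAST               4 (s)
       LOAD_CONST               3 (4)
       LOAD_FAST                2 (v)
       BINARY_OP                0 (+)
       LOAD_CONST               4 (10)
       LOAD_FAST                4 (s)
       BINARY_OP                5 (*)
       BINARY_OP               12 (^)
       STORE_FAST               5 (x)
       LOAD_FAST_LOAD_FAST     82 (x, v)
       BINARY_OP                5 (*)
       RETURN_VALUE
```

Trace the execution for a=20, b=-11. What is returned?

-496100

LOAD_FAST a → push 20. Stack: [20]
LOAD_CONST → push 1. Stack: [20, 1]
BINARY_OP >> → 20 >> 1 = 10. Stack: [10]
LOAD_FAST_LOAD_FAST a,a → push 20,20. Stack: [10, 20, 20]
BINARY_OP * → 20 * 20 = 400. Stack: [10, 400]
BINARY_OP | → 10 | 400 = 410. Stack: [410]
STORE_FAST v → v=410. Stack: []
LOAD_FAST_LOAD_FAST b,b → push -11,-11. Stack: [-11, -11]
BINARY_OP - → -11 - -11 = 0. Stack: [0]
LOAD_FAST_LOAD_FAST v,a → push 410,20. Stack: [0, 410, 20]
BINARY_OP - → 410 - 20 = 390. Stack: [0, 390]
BINARY_OP + → 0 + 390 = 390. Stack: [390]
STORE_FAST p → p=390. Stack: []
LOAD_FAST_LOAD_FAST p,p → push 390,390. Stack: [390, 390]
BINARY_OP & → 390 & 390 = 390. Stack: [390]
LOAD_FAST p → push 390. Stack: [390, 390]
BINARY_OP ^ → 390 ^ 390 = 0. Stack: [0]
STORE_FAST p → p=0. Stack: []
LOAD_FAST b → push -11. Stack: [-11]
LOAD_CONST → push 12. Stack: [-11, 12]
BINARY_OP * → -11 * 12 = -132. Stack: [-132]
STORE_FAST s → s=-132. Stack: []
LOAD_CONST → push 4. Stack: [4]
LOAD_FAST v → push 410. Stack: [4, 410]
BINARY_OP + → 4 + 410 = 414. Stack: [414]
LOAD_CONST → push 10. Stack: [414, 10]
LOAD_FAST s → push -132. Stack: [414, 10, -132]
BINARY_OP * → 10 * -132 = -1320. Stack: [414, -1320]
BINARY_OP ^ → 414 ^ -1320 = -1210. Stack: [-1210]
STORE_FAST x → x=-1210. Stack: []
LOAD_FAST_LOAD_FAST x,v → push -1210,410. Stack: [-1210, 410]
BINARY_OP * → -1210 * 410 = -496100. Stack: [-496100]
RETURN_VALUE → return -496100.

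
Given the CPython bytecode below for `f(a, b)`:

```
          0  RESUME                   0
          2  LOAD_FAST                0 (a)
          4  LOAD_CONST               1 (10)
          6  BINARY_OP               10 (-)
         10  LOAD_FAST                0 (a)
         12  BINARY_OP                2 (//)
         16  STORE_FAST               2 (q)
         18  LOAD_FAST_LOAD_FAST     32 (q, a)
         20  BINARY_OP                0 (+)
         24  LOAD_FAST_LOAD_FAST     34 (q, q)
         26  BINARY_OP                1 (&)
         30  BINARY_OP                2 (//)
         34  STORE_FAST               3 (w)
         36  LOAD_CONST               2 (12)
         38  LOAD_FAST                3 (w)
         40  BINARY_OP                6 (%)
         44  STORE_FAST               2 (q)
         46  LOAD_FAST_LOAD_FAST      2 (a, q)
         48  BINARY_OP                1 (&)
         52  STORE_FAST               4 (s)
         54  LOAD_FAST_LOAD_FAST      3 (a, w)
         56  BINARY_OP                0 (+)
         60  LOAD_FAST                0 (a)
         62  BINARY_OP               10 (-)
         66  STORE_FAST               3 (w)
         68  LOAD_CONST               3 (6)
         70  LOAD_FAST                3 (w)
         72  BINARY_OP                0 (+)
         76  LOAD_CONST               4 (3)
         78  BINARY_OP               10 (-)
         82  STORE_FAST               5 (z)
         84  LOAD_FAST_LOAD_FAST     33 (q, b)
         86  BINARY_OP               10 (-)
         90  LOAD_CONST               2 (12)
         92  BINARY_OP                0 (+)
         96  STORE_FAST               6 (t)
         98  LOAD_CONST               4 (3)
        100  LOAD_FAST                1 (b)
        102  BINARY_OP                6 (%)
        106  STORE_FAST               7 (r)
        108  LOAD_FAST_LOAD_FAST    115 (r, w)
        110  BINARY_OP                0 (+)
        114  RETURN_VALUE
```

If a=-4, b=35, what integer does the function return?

LOAD_FAST a → push -4. Stack: [-4]
LOAD_CONST → push 10. Stack: [-4, 10]
BINARY_OP - → -4 - 10 = -14. Stack: [-14]
LOAD_FAST a → push -4. Stack: [-14, -4]
BINARY_OP // → -14 // -4 = 3. Stack: [3]
STORE_FAST q → q=3. Stack: []
LOAD_FAST_LOAD_FAST q,a → push 3,-4. Stack: [3, -4]
BINARY_OP + → 3 + -4 = -1. Stack: [-1]
LOAD_FAST_LOAD_FAST q,q → push 3,3. Stack: [-1, 3, 3]
BINARY_OP & → 3 & 3 = 3. Stack: [-1, 3]
BINARY_OP // → -1 // 3 = -1. Stack: [-1]
STORE_FAST w → w=-1. Stack: []
LOAD_CONST → push 12. Stack: [12]
LOAD_FAST w → push -1. Stack: [12, -1]
BINARY_OP % → 12 % -1 = 0. Stack: [0]
STORE_FAST q → q=0. Stack: []
LOAD_FAST_LOAD_FAST a,q → push -4,0. Stack: [-4, 0]
BINARY_OP & → -4 & 0 = 0. Stack: [0]
STORE_FAST s → s=0. Stack: []
LOAD_FAST_LOAD_FAST a,w → push -4,-1. Stack: [-4, -1]
BINARY_OP + → -4 + -1 = -5. Stack: [-5]
LOAD_FAST a → push -4. Stack: [-5, -4]
BINARY_OP - → -5 - -4 = -1. Stack: [-1]
STORE_FAST w → w=-1. Stack: []
LOAD_CONST → push 6. Stack: [6]
LOAD_FAST w → push -1. Stack: [6, -1]
BINARY_OP + → 6 + -1 = 5. Stack: [5]
LOAD_CONST → push 3. Stack: [5, 3]
BINARY_OP - → 5 - 3 = 2. Stack: [2]
STORE_FAST z → z=2. Stack: []
LOAD_FAST_LOAD_FAST q,b → push 0,35. Stack: [0, 35]
BINARY_OP - → 0 - 35 = -35. Stack: [-35]
LOAD_CONST → push 12. Stack: [-35, 12]
BINARY_OP + → -35 + 12 = -23. Stack: [-23]
STORE_FAST t → t=-23. Stack: []
LOAD_CONST → push 3. Stack: [3]
LOAD_FAST b → push 35. Stack: [3, 35]
BINARY_OP % → 3 % 35 = 3. Stack: [3]
STORE_FAST r → r=3. Stack: []
LOAD_FAST_LOAD_FAST r,w → push 3,-1. Stack: [3, -1]
BINARY_OP + → 3 + -1 = 2. Stack: [2]
RETURN_VALUE → return 2.

2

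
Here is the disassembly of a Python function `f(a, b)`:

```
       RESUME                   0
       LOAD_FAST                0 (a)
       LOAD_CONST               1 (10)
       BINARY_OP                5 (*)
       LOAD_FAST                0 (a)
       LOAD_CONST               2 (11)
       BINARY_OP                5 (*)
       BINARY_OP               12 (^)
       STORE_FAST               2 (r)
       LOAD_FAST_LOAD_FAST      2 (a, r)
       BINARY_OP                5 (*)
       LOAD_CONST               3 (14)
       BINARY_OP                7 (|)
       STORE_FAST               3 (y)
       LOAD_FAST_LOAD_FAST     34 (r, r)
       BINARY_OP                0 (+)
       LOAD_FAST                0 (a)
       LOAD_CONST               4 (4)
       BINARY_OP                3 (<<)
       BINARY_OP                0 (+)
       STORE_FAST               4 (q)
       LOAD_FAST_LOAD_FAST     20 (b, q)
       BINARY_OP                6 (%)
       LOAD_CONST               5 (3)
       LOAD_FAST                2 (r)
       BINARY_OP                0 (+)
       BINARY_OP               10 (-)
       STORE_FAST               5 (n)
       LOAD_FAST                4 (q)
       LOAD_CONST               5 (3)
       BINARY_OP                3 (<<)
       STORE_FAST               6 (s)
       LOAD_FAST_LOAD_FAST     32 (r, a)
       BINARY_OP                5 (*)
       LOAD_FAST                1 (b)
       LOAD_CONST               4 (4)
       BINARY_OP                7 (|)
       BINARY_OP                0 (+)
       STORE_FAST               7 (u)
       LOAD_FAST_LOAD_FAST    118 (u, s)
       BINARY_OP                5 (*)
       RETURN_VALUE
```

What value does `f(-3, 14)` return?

-100048

LOAD_FAST a → push -3. Stack: [-3]
LOAD_CONST → push 10. Stack: [-3, 10]
BINARY_OP * → -3 * 10 = -30. Stack: [-30]
LOAD_FAST a → push -3. Stack: [-30, -3]
LOAD_CONST → push 11. Stack: [-30, -3, 11]
BINARY_OP * → -3 * 11 = -33. Stack: [-30, -33]
BINARY_OP ^ → -30 ^ -33 = 61. Stack: [61]
STORE_FAST r → r=61. Stack: []
LOAD_FAST_LOAD_FAST a,r → push -3,61. Stack: [-3, 61]
BINARY_OP * → -3 * 61 = -183. Stack: [-183]
LOAD_CONST → push 14. Stack: [-183, 14]
BINARY_OP | → -183 | 14 = -177. Stack: [-177]
STORE_FAST y → y=-177. Stack: []
LOAD_FAST_LOAD_FAST r,r → push 61,61. Stack: [61, 61]
BINARY_OP + → 61 + 61 = 122. Stack: [122]
LOAD_FAST a → push -3. Stack: [122, -3]
LOAD_CONST → push 4. Stack: [122, -3, 4]
BINARY_OP << → -3 << 4 = -48. Stack: [122, -48]
BINARY_OP + → 122 + -48 = 74. Stack: [74]
STORE_FAST q → q=74. Stack: []
LOAD_FAST_LOAD_FAST b,q → push 14,74. Stack: [14, 74]
BINARY_OP % → 14 % 74 = 14. Stack: [14]
LOAD_CONST → push 3. Stack: [14, 3]
LOAD_FAST r → push 61. Stack: [14, 3, 61]
BINARY_OP + → 3 + 61 = 64. Stack: [14, 64]
BINARY_OP - → 14 - 64 = -50. Stack: [-50]
STORE_FAST n → n=-50. Stack: []
LOAD_FAST q → push 74. Stack: [74]
LOAD_CONST → push 3. Stack: [74, 3]
BINARY_OP << → 74 << 3 = 592. Stack: [592]
STORE_FAST s → s=592. Stack: []
LOAD_FAST_LOAD_FAST r,a → push 61,-3. Stack: [61, -3]
BINARY_OP * → 61 * -3 = -183. Stack: [-183]
LOAD_FAST b → push 14. Stack: [-183, 14]
LOAD_CONST → push 4. Stack: [-183, 14, 4]
BINARY_OP | → 14 | 4 = 14. Stack: [-183, 14]
BINARY_OP + → -183 + 14 = -169. Stack: [-169]
STORE_FAST u → u=-169. Stack: []
LOAD_FAST_LOAD_FAST u,s → push -169,592. Stack: [-169, 592]
BINARY_OP * → -169 * 592 = -100048. Stack: [-100048]
RETURN_VALUE → return -100048.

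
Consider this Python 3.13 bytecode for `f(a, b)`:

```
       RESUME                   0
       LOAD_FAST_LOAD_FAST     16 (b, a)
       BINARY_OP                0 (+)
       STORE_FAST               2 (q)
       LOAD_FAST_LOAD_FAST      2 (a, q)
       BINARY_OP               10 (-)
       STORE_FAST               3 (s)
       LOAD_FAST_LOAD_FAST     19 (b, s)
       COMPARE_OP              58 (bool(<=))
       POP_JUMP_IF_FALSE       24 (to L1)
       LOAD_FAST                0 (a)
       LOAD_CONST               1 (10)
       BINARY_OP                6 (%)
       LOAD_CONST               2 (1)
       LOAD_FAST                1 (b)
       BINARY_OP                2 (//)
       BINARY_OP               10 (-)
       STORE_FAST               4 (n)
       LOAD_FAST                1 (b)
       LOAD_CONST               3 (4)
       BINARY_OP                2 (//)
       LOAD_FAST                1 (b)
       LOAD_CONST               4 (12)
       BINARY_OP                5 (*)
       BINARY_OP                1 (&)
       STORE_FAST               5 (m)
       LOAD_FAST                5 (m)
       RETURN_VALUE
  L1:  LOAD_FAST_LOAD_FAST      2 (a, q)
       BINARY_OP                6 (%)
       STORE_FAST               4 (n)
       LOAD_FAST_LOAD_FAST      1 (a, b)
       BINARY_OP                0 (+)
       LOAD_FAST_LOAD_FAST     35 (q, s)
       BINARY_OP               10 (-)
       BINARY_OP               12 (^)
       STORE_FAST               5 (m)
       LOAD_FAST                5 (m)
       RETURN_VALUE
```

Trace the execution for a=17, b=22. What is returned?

26

LOAD_FAST_LOAD_FAST b,a → push 22,17. Stack: [22, 17]
BINARY_OP + → 22 + 17 = 39. Stack: [39]
STORE_FAST q → q=39. Stack: []
LOAD_FAST_LOAD_FAST a,q → push 17,39. Stack: [17, 39]
BINARY_OP - → 17 - 39 = -22. Stack: [-22]
STORE_FAST s → s=-22. Stack: []
LOAD_FAST_LOAD_FAST b,s → push 22,-22. Stack: [22, -22]
COMPARE_OP bool(<=) → 22 vs -22 = False. Stack: [False]
POP_JUMP_IF_FALSE → pop False; jump. Stack: []
LOAD_FAST_LOAD_FAST a,q → push 17,39. Stack: [17, 39]
BINARY_OP % → 17 % 39 = 17. Stack: [17]
STORE_FAST n → n=17. Stack: []
LOAD_FAST_LOAD_FAST a,b → push 17,22. Stack: [17, 22]
BINARY_OP + → 17 + 22 = 39. Stack: [39]
LOAD_FAST_LOAD_FAST q,s → push 39,-22. Stack: [39, 39, -22]
BINARY_OP - → 39 - -22 = 61. Stack: [39, 61]
BINARY_OP ^ → 39 ^ 61 = 26. Stack: [26]
STORE_FAST m → m=26. Stack: []
LOAD_FAST m → push 26. Stack: [26]
RETURN_VALUE → return 26.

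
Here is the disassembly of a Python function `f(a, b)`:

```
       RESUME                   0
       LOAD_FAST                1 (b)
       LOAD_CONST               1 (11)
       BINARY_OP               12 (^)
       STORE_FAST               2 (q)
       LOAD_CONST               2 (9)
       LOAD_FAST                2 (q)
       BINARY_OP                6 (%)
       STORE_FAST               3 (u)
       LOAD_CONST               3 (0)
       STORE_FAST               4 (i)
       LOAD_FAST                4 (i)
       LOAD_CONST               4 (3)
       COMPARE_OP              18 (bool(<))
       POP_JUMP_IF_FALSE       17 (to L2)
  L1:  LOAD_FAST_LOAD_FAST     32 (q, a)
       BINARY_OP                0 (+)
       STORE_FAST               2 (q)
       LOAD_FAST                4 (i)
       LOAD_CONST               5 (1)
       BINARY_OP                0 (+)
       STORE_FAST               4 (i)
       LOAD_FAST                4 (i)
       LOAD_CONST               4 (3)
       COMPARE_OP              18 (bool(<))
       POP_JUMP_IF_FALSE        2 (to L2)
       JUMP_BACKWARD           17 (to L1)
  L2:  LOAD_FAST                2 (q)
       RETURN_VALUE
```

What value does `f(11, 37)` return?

LOAD_FAST b → push 37. Stack: [37]
LOAD_CONST → push 11. Stack: [37, 11]
BINARY_OP ^ → 37 ^ 11 = 46. Stack: [46]
STORE_FAST q → q=46. Stack: []
LOAD_CONST → push 9. Stack: [9]
LOAD_FAST q → push 46. Stack: [9, 46]
BINARY_OP % → 9 % 46 = 9. Stack: [9]
STORE_FAST u → u=9. Stack: []
LOAD_CONST → push 0. Stack: [0]
STORE_FAST i → i=0. Stack: []
LOAD_FAST i → push 0. Stack: [0]
LOAD_CONST → push 3. Stack: [0, 3]
COMPARE_OP bool(<) → 0 vs 3 = True. Stack: [True]
POP_JUMP_IF_FALSE → pop True; no jump. Stack: []
LOAD_FAST_LOAD_FAST q,a → push 46,11. Stack: [46, 11]
BINARY_OP + → 46 + 11 = 57. Stack: [57]
STORE_FAST q → q=57. Stack: []
LOAD_FAST i → push 0. Stack: [0]
LOAD_CONST → push 1. Stack: [0, 1]
BINARY_OP + → 0 + 1 = 1. Stack: [1]
STORE_FAST i → i=1. Stack: []
LOAD_FAST i → push 1. Stack: [1]
LOAD_CONST → push 3. Stack: [1, 3]
COMPARE_OP bool(<) → 1 vs 3 = True. Stack: [True]
POP_JUMP_IF_FALSE → pop True; no jump. Stack: []
LOAD_FAST_LOAD_FAST q,a → push 57,11. Stack: [57, 11]
BINARY_OP + → 57 + 11 = 68. Stack: [68]
STORE_FAST q → q=68. Stack: []
LOAD_FAST i → push 1. Stack: [1]
LOAD_CONST → push 1. Stack: [1, 1]
BINARY_OP + → 1 + 1 = 2. Stack: [2]
STORE_FAST i → i=2. Stack: []
LOAD_FAST i → push 2. Stack: [2]
LOAD_CONST → push 3. Stack: [2, 3]
COMPARE_OP bool(<) → 2 vs 3 = True. Stack: [True]
POP_JUMP_IF_FALSE → pop True; no jump. Stack: []
LOAD_FAST_LOAD_FAST q,a → push 68,11. Stack: [68, 11]
BINARY_OP + → 68 + 11 = 79. Stack: [79]
STORE_FAST q → q=79. Stack: []
LOAD_FAST i → push 2. Stack: [2]
LOAD_CONST → push 1. Stack: [2, 1]
BINARY_OP + → 2 + 1 = 3. Stack: [3]
STORE_FAST i → i=3. Stack: []
LOAD_FAST i → push 3. Stack: [3]
LOAD_CONST → push 3. Stack: [3, 3]
COMPARE_OP bool(<) → 3 vs 3 = False. Stack: [False]
POP_JUMP_IF_FALSE → pop False; jump. Stack: []
LOAD_FAST q → push 79. Stack: [79]
RETURN_VALUE → return 79.

79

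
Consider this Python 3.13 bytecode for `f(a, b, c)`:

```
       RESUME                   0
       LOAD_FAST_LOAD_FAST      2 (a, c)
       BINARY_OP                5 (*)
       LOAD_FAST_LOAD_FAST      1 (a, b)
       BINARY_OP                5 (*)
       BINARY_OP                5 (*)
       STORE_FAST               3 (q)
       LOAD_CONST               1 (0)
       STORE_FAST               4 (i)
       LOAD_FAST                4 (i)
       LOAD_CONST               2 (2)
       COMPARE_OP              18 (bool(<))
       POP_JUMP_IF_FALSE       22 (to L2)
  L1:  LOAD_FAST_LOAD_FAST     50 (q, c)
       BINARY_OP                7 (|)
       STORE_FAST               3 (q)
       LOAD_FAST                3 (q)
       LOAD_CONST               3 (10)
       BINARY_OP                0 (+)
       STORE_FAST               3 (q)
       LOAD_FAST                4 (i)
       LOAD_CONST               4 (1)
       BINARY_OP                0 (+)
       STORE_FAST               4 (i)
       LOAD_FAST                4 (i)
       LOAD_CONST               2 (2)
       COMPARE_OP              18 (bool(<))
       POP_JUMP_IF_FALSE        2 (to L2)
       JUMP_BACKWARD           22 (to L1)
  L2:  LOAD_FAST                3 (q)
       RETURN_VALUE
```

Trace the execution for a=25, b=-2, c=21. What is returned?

LOAD_FAST_LOAD_FAST a,c → push 25,21. Stack: [25, 21]
BINARY_OP * → 25 * 21 = 525. Stack: [525]
LOAD_FAST_LOAD_FAST a,b → push 25,-2. Stack: [525, 25, -2]
BINARY_OP * → 25 * -2 = -50. Stack: [525, -50]
BINARY_OP * → 525 * -50 = -26250. Stack: [-26250]
STORE_FAST q → q=-26250. Stack: []
LOAD_CONST → push 0. Stack: [0]
STORE_FAST i → i=0. Stack: []
LOAD_FAST i → push 0. Stack: [0]
LOAD_CONST → push 2. Stack: [0, 2]
COMPARE_OP bool(<) → 0 vs 2 = True. Stack: [True]
POP_JUMP_IF_FALSE → pop True; no jump. Stack: []
LOAD_FAST_LOAD_FAST q,c → push -26250,21. Stack: [-26250, 21]
BINARY_OP | → -26250 | 21 = -26249. Stack: [-26249]
STORE_FAST q → q=-26249. Stack: []
LOAD_FAST q → push -26249. Stack: [-26249]
LOAD_CONST → push 10. Stack: [-26249, 10]
BINARY_OP + → -26249 + 10 = -26239. Stack: [-26239]
STORE_FAST q → q=-26239. Stack: []
LOAD_FAST i → push 0. Stack: [0]
LOAD_CONST → push 1. Stack: [0, 1]
BINARY_OP + → 0 + 1 = 1. Stack: [1]
STORE_FAST i → i=1. Stack: []
LOAD_FAST i → push 1. Stack: [1]
LOAD_CONST → push 2. Stack: [1, 2]
COMPARE_OP bool(<) → 1 vs 2 = True. Stack: [True]
POP_JUMP_IF_FALSE → pop True; no jump. Stack: []
LOAD_FAST_LOAD_FAST q,c → push -26239,21. Stack: [-26239, 21]
BINARY_OP | → -26239 | 21 = -26219. Stack: [-26219]
STORE_FAST q → q=-26219. Stack: []
LOAD_FAST q → push -26219. Stack: [-26219]
LOAD_CONST → push 10. Stack: [-26219, 10]
BINARY_OP + → -26219 + 10 = -26209. Stack: [-26209]
STORE_FAST q → q=-26209. Stack: []
LOAD_FAST i → push 1. Stack: [1]
LOAD_CONST → push 1. Stack: [1, 1]
BINARY_OP + → 1 + 1 = 2. Stack: [2]
STORE_FAST i → i=2. Stack: []
LOAD_FAST i → push 2. Stack: [2]
LOAD_CONST → push 2. Stack: [2, 2]
COMPARE_OP bool(<) → 2 vs 2 = False. Stack: [False]
POP_JUMP_IF_FALSE → pop False; jump. Stack: []
LOAD_FAST q → push -26209. Stack: [-26209]
RETURN_VALUE → return -26209.

-26209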